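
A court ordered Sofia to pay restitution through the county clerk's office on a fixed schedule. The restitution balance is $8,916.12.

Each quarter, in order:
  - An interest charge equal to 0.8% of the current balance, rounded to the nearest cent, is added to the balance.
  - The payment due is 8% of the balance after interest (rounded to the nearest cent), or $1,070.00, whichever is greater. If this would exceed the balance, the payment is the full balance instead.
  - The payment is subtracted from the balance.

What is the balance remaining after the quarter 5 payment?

$3,842.24

Quarter 1: opening $8,916.12; interest $71.33 → $8,987.45; payment $1,070.00; balance $7,917.45
Quarter 2: opening $7,917.45; interest $63.34 → $7,980.79; payment $1,070.00; balance $6,910.79
Quarter 3: opening $6,910.79; interest $55.29 → $6,966.08; payment $1,070.00; balance $5,896.08
Quarter 4: opening $5,896.08; interest $47.17 → $5,943.25; payment $1,070.00; balance $4,873.25
Quarter 5: opening $4,873.25; interest $38.99 → $4,912.24; payment $1,070.00; balance $3,842.24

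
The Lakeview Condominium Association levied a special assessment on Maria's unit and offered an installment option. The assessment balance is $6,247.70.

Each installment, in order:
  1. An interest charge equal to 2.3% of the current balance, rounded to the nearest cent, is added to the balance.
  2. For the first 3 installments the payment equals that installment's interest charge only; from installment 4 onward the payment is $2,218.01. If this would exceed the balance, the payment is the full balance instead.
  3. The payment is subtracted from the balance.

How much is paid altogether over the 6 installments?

# | Opening | Interest | Payment | End bal
1 | $6,247.70 | $143.70 | $143.70 | $6,247.70
2 | $6,247.70 | $143.70 | $143.70 | $6,247.70
3 | $6,247.70 | $143.70 | $143.70 | $6,247.70
4 | $6,247.70 | $143.70 | $2,218.01 | $4,173.39
5 | $4,173.39 | $95.99 | $2,218.01 | $2,051.37
6 | $2,051.37 | $47.18 | $2,098.55 | $0.00
Total paid: $6,965.67

$6,965.67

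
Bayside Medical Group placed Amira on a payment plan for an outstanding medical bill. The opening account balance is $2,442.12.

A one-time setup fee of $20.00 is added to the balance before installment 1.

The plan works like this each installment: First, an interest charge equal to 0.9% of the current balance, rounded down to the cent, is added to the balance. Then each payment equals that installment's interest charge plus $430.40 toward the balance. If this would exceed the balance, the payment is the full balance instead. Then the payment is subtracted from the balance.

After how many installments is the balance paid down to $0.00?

6

# | Opening | Interest | Payment | End bal
1 | $2,462.12 | $22.15 | $452.55 | $2,031.72
2 | $2,031.72 | $18.28 | $448.68 | $1,601.32
3 | $1,601.32 | $14.41 | $444.81 | $1,170.92
4 | $1,170.92 | $10.53 | $440.93 | $740.52
5 | $740.52 | $6.66 | $437.06 | $310.12
6 | $310.12 | $2.79 | $312.91 | $0.00
Balance reaches $0.00 in installment 6.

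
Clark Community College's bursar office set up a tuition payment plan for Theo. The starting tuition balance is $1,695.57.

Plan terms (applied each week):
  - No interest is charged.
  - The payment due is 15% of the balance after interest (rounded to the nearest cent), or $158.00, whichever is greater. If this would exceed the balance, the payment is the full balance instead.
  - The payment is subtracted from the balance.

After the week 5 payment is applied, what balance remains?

$725.29

Week 1: $1,695.57 − $254.34 → $1,441.23
Week 2: $1,441.23 − $216.18 → $1,225.05
Week 3: $1,225.05 − $183.76 → $1,041.29
Week 4: $1,041.29 − $158.00 → $883.29
Week 5: $883.29 − $158.00 → $725.29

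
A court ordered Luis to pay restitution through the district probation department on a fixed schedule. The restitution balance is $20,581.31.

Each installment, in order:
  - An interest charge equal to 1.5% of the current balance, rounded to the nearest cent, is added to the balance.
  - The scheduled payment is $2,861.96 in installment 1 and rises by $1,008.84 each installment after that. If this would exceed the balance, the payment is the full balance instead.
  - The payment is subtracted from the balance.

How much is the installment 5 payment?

$4,082.80

Installment 1: opening $20,581.31; interest $308.72 → $20,890.03; payment $2,861.96; balance $18,028.07
Installment 2: opening $18,028.07; interest $270.42 → $18,298.49; payment $3,870.80; balance $14,427.69
Installment 3: opening $14,427.69; interest $216.42 → $14,644.11; payment $4,879.64; balance $9,764.47
Installment 4: opening $9,764.47; interest $146.47 → $9,910.94; payment $5,888.48; balance $4,022.46
Installment 5: opening $4,022.46; interest $60.34 → $4,082.80; payment $4,082.80; balance $0.00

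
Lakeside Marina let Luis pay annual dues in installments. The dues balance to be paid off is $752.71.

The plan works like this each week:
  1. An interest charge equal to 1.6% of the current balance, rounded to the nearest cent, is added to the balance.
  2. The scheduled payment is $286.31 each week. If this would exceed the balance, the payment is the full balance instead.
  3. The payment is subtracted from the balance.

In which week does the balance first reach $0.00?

3

# | Opening | Interest | Payment | End bal
1 | $752.71 | $12.04 | $286.31 | $478.44
2 | $478.44 | $7.66 | $286.31 | $199.79
3 | $199.79 | $3.20 | $202.99 | $0.00
Balance reaches $0.00 in week 3.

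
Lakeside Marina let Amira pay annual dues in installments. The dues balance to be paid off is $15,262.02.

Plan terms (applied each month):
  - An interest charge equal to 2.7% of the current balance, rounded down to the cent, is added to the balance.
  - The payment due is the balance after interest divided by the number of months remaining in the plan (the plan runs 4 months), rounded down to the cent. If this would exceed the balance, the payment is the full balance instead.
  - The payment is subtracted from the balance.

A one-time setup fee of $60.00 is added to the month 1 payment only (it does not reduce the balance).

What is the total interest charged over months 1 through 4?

Month 1: opening $15,262.02; interest $412.07 → $15,674.09; payment $3,918.52 (+ $60.00 fee); balance $11,755.57
Month 2: opening $11,755.57; interest $317.40 → $12,072.97; payment $4,024.32; balance $8,048.65
Month 3: opening $8,048.65; interest $217.31 → $8,265.96; payment $4,132.98; balance $4,132.98
Month 4: opening $4,132.98; interest $111.59 → $4,244.57; payment $4,244.57; balance $0.00
Total interest: $412.07 + $317.40 + $217.31 + $111.59 = $1,058.37

$1,058.37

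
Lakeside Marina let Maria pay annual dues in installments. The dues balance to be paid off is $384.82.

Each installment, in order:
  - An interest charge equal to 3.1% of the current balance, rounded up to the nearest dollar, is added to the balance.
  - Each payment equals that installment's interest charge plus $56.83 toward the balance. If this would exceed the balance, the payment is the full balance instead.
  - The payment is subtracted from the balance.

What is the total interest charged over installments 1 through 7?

$50.00

# | Opening | Interest | Payment | End bal
1 | $384.82 | $12.00 | $68.83 | $327.99
2 | $327.99 | $11.00 | $67.83 | $271.16
3 | $271.16 | $9.00 | $65.83 | $214.33
4 | $214.33 | $7.00 | $63.83 | $157.50
5 | $157.50 | $5.00 | $61.83 | $100.67
6 | $100.67 | $4.00 | $60.83 | $43.84
7 | $43.84 | $2.00 | $45.84 | $0.00
Total interest: $12.00 + $11.00 + $9.00 + $7.00 + $5.00 + $4.00 + $2.00 = $50.00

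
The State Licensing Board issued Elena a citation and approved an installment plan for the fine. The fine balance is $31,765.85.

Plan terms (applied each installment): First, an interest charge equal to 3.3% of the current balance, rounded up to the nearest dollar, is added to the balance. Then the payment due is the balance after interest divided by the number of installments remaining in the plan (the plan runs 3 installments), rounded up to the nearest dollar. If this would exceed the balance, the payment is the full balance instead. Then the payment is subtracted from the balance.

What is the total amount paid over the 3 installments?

Installment 1: opening $31,765.85; interest $1,049.00 → $32,814.85; payment $10,939.00; balance $21,875.85
Installment 2: opening $21,875.85; interest $722.00 → $22,597.85; payment $11,299.00; balance $11,298.85
Installment 3: opening $11,298.85; interest $373.00 → $11,671.85; payment $11,671.85; balance $0.00
Total paid: $33,909.85

$33,909.85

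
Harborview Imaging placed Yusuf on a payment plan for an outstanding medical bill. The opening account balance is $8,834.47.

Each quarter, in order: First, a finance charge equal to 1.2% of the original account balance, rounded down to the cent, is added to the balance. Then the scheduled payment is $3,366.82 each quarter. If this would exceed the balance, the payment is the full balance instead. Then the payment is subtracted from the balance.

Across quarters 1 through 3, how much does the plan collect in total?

Quarter 1: opening $8,834.47; interest $106.01 → $8,940.48; payment $3,366.82; balance $5,573.66
Quarter 2: opening $5,573.66; interest $106.01 → $5,679.67; payment $3,366.82; balance $2,312.85
Quarter 3: opening $2,312.85; interest $106.01 → $2,418.86; payment $2,418.86; balance $0.00
Total paid: $9,152.50

$9,152.50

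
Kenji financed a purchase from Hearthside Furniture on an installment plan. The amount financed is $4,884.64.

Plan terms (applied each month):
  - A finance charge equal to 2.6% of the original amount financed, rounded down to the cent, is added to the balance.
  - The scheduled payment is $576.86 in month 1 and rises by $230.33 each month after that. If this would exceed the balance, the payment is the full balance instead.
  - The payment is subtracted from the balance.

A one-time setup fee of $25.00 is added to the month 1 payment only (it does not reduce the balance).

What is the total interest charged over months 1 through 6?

Month 1: opening $4,884.64; interest $127.00 → $5,011.64; payment $576.86 (+ $25.00 fee); balance $4,434.78
Month 2: opening $4,434.78; interest $127.00 → $4,561.78; payment $807.19; balance $3,754.59
Month 3: opening $3,754.59; interest $127.00 → $3,881.59; payment $1,037.52; balance $2,844.07
Month 4: opening $2,844.07; interest $127.00 → $2,971.07; payment $1,267.85; balance $1,703.22
Month 5: opening $1,703.22; interest $127.00 → $1,830.22; payment $1,498.18; balance $332.04
Month 6: opening $332.04; interest $127.00 → $459.04; payment $459.04; balance $0.00
Total interest: $127.00 + $127.00 + $127.00 + $127.00 + $127.00 + $127.00 = $762.00

$762.00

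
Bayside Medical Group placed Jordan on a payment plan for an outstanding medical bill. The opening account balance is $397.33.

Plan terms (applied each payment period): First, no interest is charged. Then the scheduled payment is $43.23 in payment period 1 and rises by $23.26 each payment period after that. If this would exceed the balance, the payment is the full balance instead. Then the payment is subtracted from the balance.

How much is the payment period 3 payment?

$89.75

# | Opening | Payment | End bal
1 | $397.33 | $43.23 | $354.10
2 | $354.10 | $66.49 | $287.61
3 | $287.61 | $89.75 | $197.86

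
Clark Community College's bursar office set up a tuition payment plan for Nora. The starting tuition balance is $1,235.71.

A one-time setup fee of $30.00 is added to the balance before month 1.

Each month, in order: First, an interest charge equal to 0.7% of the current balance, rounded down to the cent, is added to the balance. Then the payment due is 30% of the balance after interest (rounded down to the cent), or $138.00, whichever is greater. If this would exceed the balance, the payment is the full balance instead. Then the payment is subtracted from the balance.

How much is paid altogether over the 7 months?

Month 1: opening $1,265.71; interest $8.85 → $1,274.56; payment $382.36; balance $892.20
Month 2: opening $892.20; interest $6.24 → $898.44; payment $269.53; balance $628.91
Month 3: opening $628.91; interest $4.40 → $633.31; payment $189.99; balance $443.32
Month 4: opening $443.32; interest $3.10 → $446.42; payment $138.00; balance $308.42
Month 5: opening $308.42; interest $2.15 → $310.57; payment $138.00; balance $172.57
Month 6: opening $172.57; interest $1.20 → $173.77; payment $138.00; balance $35.77
Month 7: opening $35.77; interest $0.25 → $36.02; payment $36.02; balance $0.00
Total paid: $1,291.90

$1,291.90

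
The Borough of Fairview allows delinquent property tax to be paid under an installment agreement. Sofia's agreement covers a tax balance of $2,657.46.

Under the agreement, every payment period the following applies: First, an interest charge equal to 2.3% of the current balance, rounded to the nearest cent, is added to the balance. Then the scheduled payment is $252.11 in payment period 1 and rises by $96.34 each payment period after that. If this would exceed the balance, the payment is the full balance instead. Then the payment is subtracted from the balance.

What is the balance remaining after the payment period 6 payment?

$0.00

# | Opening | Interest | Payment | End bal
1 | $2,657.46 | $61.12 | $252.11 | $2,466.47
2 | $2,466.47 | $56.73 | $348.45 | $2,174.75
3 | $2,174.75 | $50.02 | $444.79 | $1,779.98
4 | $1,779.98 | $40.94 | $541.13 | $1,279.79
5 | $1,279.79 | $29.44 | $637.47 | $671.76
6 | $671.76 | $15.45 | $687.21 | $0.00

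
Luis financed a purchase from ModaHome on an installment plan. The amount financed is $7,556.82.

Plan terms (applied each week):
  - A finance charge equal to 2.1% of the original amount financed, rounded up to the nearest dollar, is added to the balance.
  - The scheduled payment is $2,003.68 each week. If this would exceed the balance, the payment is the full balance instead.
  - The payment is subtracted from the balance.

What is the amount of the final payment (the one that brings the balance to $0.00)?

$337.10

# | Opening | Interest | Payment | End bal
1 | $7,556.82 | $159.00 | $2,003.68 | $5,712.14
2 | $5,712.14 | $159.00 | $2,003.68 | $3,867.46
3 | $3,867.46 | $159.00 | $2,003.68 | $2,022.78
4 | $2,022.78 | $159.00 | $2,003.68 | $178.10
5 | $178.10 | $159.00 | $337.10 | $0.00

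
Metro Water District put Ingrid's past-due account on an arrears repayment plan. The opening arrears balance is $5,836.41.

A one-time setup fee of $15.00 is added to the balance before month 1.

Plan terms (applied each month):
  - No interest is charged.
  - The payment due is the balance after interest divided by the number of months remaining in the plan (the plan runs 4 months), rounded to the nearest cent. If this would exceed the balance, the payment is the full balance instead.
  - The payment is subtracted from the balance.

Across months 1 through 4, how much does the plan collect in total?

$5,851.41

# | Opening | Payment | End bal
1 | $5,851.41 | $1,462.85 | $4,388.56
2 | $4,388.56 | $1,462.85 | $2,925.71
3 | $2,925.71 | $1,462.86 | $1,462.85
4 | $1,462.85 | $1,462.85 | $0.00
Total paid: $5,851.41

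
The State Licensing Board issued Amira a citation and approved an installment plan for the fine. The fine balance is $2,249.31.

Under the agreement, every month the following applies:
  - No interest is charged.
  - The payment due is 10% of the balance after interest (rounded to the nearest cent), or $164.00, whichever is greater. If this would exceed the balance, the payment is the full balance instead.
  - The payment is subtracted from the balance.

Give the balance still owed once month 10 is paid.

# | Opening | Payment | End bal
1 | $2,249.31 | $224.93 | $2,024.38
2 | $2,024.38 | $202.44 | $1,821.94
3 | $1,821.94 | $182.19 | $1,639.75
4 | $1,639.75 | $164.00 | $1,475.75
5 | $1,475.75 | $164.00 | $1,311.75
6 | $1,311.75 | $164.00 | $1,147.75
7 | $1,147.75 | $164.00 | $983.75
8 | $983.75 | $164.00 | $819.75
9 | $819.75 | $164.00 | $655.75
10 | $655.75 | $164.00 | $491.75

$491.75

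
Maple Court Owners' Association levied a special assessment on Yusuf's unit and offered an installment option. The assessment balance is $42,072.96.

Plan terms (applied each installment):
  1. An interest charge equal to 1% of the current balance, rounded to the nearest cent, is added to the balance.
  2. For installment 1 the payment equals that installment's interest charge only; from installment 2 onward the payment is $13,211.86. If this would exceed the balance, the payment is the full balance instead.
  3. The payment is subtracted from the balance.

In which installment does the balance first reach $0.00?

Installment 1: opening $42,072.96; interest $420.73 → $42,493.69; payment $420.73; balance $42,072.96
Installment 2: opening $42,072.96; interest $420.73 → $42,493.69; payment $13,211.86; balance $29,281.83
Installment 3: opening $29,281.83; interest $292.82 → $29,574.65; payment $13,211.86; balance $16,362.79
Installment 4: opening $16,362.79; interest $163.63 → $16,526.42; payment $13,211.86; balance $3,314.56
Installment 5: opening $3,314.56; interest $33.15 → $3,347.71; payment $3,347.71; balance $0.00
Balance reaches $0.00 in installment 5.

5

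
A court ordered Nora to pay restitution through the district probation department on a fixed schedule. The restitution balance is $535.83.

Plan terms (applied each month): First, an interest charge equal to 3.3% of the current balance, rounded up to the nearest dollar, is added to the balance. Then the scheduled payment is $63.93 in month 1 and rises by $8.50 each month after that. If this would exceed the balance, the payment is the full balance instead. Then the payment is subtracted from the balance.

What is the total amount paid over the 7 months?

# | Opening | Interest | Payment | End bal
1 | $535.83 | $18.00 | $63.93 | $489.90
2 | $489.90 | $17.00 | $72.43 | $434.47
3 | $434.47 | $15.00 | $80.93 | $368.54
4 | $368.54 | $13.00 | $89.43 | $292.11
5 | $292.11 | $10.00 | $97.93 | $204.18
6 | $204.18 | $7.00 | $106.43 | $104.75
7 | $104.75 | $4.00 | $108.75 | $0.00
Total paid: $619.83

$619.83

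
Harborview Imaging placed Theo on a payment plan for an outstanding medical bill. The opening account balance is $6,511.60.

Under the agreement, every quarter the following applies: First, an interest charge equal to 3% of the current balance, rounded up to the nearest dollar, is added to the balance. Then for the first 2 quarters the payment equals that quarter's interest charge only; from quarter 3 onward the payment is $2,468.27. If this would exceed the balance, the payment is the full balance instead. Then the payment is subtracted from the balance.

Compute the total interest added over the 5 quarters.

$773.00

Quarter 1: opening $6,511.60; interest $196.00 → $6,707.60; payment $196.00; balance $6,511.60
Quarter 2: opening $6,511.60; interest $196.00 → $6,707.60; payment $196.00; balance $6,511.60
Quarter 3: opening $6,511.60; interest $196.00 → $6,707.60; payment $2,468.27; balance $4,239.33
Quarter 4: opening $4,239.33; interest $128.00 → $4,367.33; payment $2,468.27; balance $1,899.06
Quarter 5: opening $1,899.06; interest $57.00 → $1,956.06; payment $1,956.06; balance $0.00
Total interest: $196.00 + $196.00 + $196.00 + $128.00 + $57.00 = $773.00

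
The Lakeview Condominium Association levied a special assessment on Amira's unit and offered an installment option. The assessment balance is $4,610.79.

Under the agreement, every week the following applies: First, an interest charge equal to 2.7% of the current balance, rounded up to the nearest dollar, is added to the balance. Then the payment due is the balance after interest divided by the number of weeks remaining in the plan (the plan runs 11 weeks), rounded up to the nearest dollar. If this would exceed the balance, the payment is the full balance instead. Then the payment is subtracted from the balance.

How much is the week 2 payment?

$443.00

# | Opening | Interest | Payment | End bal
1 | $4,610.79 | $125.00 | $431.00 | $4,304.79
2 | $4,304.79 | $117.00 | $443.00 | $3,978.79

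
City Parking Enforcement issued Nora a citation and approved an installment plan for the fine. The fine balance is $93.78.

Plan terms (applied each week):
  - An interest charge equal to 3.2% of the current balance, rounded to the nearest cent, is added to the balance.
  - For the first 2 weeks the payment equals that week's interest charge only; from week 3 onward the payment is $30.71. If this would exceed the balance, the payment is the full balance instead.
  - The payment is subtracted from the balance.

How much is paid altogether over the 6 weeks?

$106.34

# | Opening | Interest | Payment | End bal
1 | $93.78 | $3.00 | $3.00 | $93.78
2 | $93.78 | $3.00 | $3.00 | $93.78
3 | $93.78 | $3.00 | $30.71 | $66.07
4 | $66.07 | $2.11 | $30.71 | $37.47
5 | $37.47 | $1.20 | $30.71 | $7.96
6 | $7.96 | $0.25 | $8.21 | $0.00
Total paid: $106.34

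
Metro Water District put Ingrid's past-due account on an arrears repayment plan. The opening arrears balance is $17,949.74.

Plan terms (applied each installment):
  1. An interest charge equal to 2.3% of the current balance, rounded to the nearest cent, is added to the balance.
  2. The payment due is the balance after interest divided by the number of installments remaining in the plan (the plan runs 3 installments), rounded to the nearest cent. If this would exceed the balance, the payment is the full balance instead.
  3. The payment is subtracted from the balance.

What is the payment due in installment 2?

$6,261.64

Installment 1: opening $17,949.74; interest $412.84 → $18,362.58; payment $6,120.86; balance $12,241.72
Installment 2: opening $12,241.72; interest $281.56 → $12,523.28; payment $6,261.64; balance $6,261.64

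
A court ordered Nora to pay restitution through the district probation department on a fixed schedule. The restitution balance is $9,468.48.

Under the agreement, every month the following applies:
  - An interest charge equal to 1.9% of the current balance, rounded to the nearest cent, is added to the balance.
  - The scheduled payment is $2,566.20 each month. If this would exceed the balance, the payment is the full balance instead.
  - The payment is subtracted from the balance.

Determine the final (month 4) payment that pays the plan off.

$2,213.98

# | Opening | Interest | Payment | End bal
1 | $9,468.48 | $179.90 | $2,566.20 | $7,082.18
2 | $7,082.18 | $134.56 | $2,566.20 | $4,650.54
3 | $4,650.54 | $88.36 | $2,566.20 | $2,172.70
4 | $2,172.70 | $41.28 | $2,213.98 | $0.00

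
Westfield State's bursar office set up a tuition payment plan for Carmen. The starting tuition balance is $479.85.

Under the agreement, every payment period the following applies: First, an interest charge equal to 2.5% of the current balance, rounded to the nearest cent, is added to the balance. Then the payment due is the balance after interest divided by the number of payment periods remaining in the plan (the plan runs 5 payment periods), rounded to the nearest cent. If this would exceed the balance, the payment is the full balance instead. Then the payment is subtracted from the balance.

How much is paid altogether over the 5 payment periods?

$517.07

Payment period 1: opening $479.85; interest $12.00 → $491.85; payment $98.37; balance $393.48
Payment period 2: opening $393.48; interest $9.84 → $403.32; payment $100.83; balance $302.49
Payment period 3: opening $302.49; interest $7.56 → $310.05; payment $103.35; balance $206.70
Payment period 4: opening $206.70; interest $5.17 → $211.87; payment $105.94; balance $105.93
Payment period 5: opening $105.93; interest $2.65 → $108.58; payment $108.58; balance $0.00
Total paid: $517.07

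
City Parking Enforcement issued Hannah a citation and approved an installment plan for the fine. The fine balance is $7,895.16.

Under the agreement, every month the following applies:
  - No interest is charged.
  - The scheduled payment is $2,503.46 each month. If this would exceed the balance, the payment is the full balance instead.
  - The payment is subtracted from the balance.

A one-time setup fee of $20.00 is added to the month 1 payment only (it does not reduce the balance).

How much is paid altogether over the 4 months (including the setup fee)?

Month 1: $7,895.16 − $2,503.46 (+ $20.00 fee) → $5,391.70
Month 2: $5,391.70 − $2,503.46 → $2,888.24
Month 3: $2,888.24 − $2,503.46 → $384.78
Month 4: $384.78 − $384.78 → $0.00
Total paid: $7,915.16

$7,915.16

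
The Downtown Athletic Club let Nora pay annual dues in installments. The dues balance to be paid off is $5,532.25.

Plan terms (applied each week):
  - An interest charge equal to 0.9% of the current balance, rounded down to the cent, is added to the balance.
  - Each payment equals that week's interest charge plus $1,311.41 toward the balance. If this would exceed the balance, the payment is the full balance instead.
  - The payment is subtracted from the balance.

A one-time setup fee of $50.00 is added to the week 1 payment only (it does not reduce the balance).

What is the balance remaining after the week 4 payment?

$286.61

Week 1: opening $5,532.25; interest $49.79 → $5,582.04; payment $1,361.20 (+ $50.00 fee); balance $4,220.84
Week 2: opening $4,220.84; interest $37.98 → $4,258.82; payment $1,349.39; balance $2,909.43
Week 3: opening $2,909.43; interest $26.18 → $2,935.61; payment $1,337.59; balance $1,598.02
Week 4: opening $1,598.02; interest $14.38 → $1,612.40; payment $1,325.79; balance $286.61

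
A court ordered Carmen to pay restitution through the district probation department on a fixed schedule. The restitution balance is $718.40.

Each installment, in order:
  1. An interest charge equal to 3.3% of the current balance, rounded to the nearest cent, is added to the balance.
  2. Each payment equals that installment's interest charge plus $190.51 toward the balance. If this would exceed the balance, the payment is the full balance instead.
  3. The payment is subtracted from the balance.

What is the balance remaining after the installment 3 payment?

$146.87

Installment 1: $718.40 +$23.71 interest = $742.11; pay $214.22 → $527.89
Installment 2: $527.89 +$17.42 interest = $545.31; pay $207.93 → $337.38
Installment 3: $337.38 +$11.13 interest = $348.51; pay $201.64 → $146.87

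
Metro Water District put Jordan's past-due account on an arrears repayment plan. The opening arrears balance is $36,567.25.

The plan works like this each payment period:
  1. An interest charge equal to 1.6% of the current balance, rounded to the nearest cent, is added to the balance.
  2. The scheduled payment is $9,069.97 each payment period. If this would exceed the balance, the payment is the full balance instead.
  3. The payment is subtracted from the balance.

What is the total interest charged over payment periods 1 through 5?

$1,545.91

Payment period 1: $36,567.25 +$585.08 interest = $37,152.33; pay $9,069.97 → $28,082.36
Payment period 2: $28,082.36 +$449.32 interest = $28,531.68; pay $9,069.97 → $19,461.71
Payment period 3: $19,461.71 +$311.39 interest = $19,773.10; pay $9,069.97 → $10,703.13
Payment period 4: $10,703.13 +$171.25 interest = $10,874.38; pay $9,069.97 → $1,804.41
Payment period 5: $1,804.41 +$28.87 interest = $1,833.28; pay $1,833.28 → $0.00
Total interest: $585.08 + $449.32 + $311.39 + $171.25 + $28.87 = $1,545.91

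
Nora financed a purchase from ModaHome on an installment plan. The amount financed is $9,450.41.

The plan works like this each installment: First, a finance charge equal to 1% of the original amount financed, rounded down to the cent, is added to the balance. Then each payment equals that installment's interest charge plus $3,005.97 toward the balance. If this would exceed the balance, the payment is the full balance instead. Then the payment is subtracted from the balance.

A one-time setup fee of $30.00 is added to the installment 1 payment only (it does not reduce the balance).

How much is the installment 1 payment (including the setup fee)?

$3,130.47

Installment 1: opening $9,450.41; interest $94.50 → $9,544.91; payment $3,100.47 (+ $30.00 fee); balance $6,444.44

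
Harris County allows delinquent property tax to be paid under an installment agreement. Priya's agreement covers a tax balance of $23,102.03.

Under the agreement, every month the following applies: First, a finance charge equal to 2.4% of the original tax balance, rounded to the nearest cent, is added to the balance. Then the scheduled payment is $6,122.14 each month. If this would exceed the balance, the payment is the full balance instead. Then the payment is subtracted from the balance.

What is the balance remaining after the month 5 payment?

Month 1: $23,102.03 +$554.45 interest = $23,656.48; pay $6,122.14 → $17,534.34
Month 2: $17,534.34 +$554.45 interest = $18,088.79; pay $6,122.14 → $11,966.65
Month 3: $11,966.65 +$554.45 interest = $12,521.10; pay $6,122.14 → $6,398.96
Month 4: $6,398.96 +$554.45 interest = $6,953.41; pay $6,122.14 → $831.27
Month 5: $831.27 +$554.45 interest = $1,385.72; pay $1,385.72 → $0.00

$0.00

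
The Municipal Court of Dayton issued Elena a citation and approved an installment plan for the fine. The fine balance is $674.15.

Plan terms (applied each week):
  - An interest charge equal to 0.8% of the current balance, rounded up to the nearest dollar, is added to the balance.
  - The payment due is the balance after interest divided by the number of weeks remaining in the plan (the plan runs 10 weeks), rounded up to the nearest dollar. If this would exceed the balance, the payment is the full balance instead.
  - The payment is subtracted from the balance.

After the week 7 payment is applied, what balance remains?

$212.15

Week 1: opening $674.15; interest $6.00 → $680.15; payment $69.00; balance $611.15
Week 2: opening $611.15; interest $5.00 → $616.15; payment $69.00; balance $547.15
Week 3: opening $547.15; interest $5.00 → $552.15; payment $70.00; balance $482.15
Week 4: opening $482.15; interest $4.00 → $486.15; payment $70.00; balance $416.15
Week 5: opening $416.15; interest $4.00 → $420.15; payment $71.00; balance $349.15
Week 6: opening $349.15; interest $3.00 → $352.15; payment $71.00; balance $281.15
Week 7: opening $281.15; interest $3.00 → $284.15; payment $72.00; balance $212.15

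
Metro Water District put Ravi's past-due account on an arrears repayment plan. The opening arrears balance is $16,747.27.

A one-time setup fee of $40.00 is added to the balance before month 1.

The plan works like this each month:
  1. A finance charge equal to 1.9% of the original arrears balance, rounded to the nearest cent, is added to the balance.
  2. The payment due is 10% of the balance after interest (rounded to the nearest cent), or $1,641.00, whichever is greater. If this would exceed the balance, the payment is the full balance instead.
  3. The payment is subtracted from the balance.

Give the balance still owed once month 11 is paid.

$2,166.92

Month 1: $16,787.27 +$318.20 interest = $17,105.47; pay $1,710.55 → $15,394.92
Month 2: $15,394.92 +$318.20 interest = $15,713.12; pay $1,641.00 → $14,072.12
Month 3: $14,072.12 +$318.20 interest = $14,390.32; pay $1,641.00 → $12,749.32
Month 4: $12,749.32 +$318.20 interest = $13,067.52; pay $1,641.00 → $11,426.52
Month 5: $11,426.52 +$318.20 interest = $11,744.72; pay $1,641.00 → $10,103.72
Month 6: $10,103.72 +$318.20 interest = $10,421.92; pay $1,641.00 → $8,780.92
Month 7: $8,780.92 +$318.20 interest = $9,099.12; pay $1,641.00 → $7,458.12
Month 8: $7,458.12 +$318.20 interest = $7,776.32; pay $1,641.00 → $6,135.32
Month 9: $6,135.32 +$318.20 interest = $6,453.52; pay $1,641.00 → $4,812.52
Month 10: $4,812.52 +$318.20 interest = $5,130.72; pay $1,641.00 → $3,489.72
Month 11: $3,489.72 +$318.20 interest = $3,807.92; pay $1,641.00 → $2,166.92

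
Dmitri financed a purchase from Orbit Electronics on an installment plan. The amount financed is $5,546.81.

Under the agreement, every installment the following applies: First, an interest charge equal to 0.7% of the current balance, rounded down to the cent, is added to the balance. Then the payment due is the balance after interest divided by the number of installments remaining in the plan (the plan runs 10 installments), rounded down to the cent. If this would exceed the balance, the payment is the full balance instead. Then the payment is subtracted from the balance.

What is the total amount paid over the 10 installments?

Installment 1: opening $5,546.81; interest $38.82 → $5,585.63; payment $558.56; balance $5,027.07
Installment 2: opening $5,027.07; interest $35.18 → $5,062.25; payment $562.47; balance $4,499.78
Installment 3: opening $4,499.78; interest $31.49 → $4,531.27; payment $566.40; balance $3,964.87
Installment 4: opening $3,964.87; interest $27.75 → $3,992.62; payment $570.37; balance $3,422.25
Installment 5: opening $3,422.25; interest $23.95 → $3,446.20; payment $574.36; balance $2,871.84
Installment 6: opening $2,871.84; interest $20.10 → $2,891.94; payment $578.38; balance $2,313.56
Installment 7: opening $2,313.56; interest $16.19 → $2,329.75; payment $582.43; balance $1,747.32
Installment 8: opening $1,747.32; interest $12.23 → $1,759.55; payment $586.51; balance $1,173.04
Installment 9: opening $1,173.04; interest $8.21 → $1,181.25; payment $590.62; balance $590.63
Installment 10: opening $590.63; interest $4.13 → $594.76; payment $594.76; balance $0.00
Total paid: $5,764.86

$5,764.86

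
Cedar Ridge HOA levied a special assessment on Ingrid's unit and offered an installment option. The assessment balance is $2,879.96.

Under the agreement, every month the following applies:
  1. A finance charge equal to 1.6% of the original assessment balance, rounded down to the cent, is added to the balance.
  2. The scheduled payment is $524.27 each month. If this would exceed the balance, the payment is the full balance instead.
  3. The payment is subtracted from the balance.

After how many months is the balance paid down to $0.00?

# | Opening | Interest | Payment | End bal
1 | $2,879.96 | $46.07 | $524.27 | $2,401.76
2 | $2,401.76 | $46.07 | $524.27 | $1,923.56
3 | $1,923.56 | $46.07 | $524.27 | $1,445.36
4 | $1,445.36 | $46.07 | $524.27 | $967.16
5 | $967.16 | $46.07 | $524.27 | $488.96
6 | $488.96 | $46.07 | $524.27 | $10.76
7 | $10.76 | $46.07 | $56.83 | $0.00
Balance reaches $0.00 in month 7.

7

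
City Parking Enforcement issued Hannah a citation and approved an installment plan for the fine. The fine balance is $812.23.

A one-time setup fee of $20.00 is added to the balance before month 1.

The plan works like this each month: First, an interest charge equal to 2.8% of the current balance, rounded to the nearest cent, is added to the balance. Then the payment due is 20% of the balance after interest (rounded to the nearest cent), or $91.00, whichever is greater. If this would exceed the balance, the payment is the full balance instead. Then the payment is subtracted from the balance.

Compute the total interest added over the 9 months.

$101.35

Month 1: opening $832.23; interest $23.30 → $855.53; payment $171.11; balance $684.42
Month 2: opening $684.42; interest $19.16 → $703.58; payment $140.72; balance $562.86
Month 3: opening $562.86; interest $15.76 → $578.62; payment $115.72; balance $462.90
Month 4: opening $462.90; interest $12.96 → $475.86; payment $95.17; balance $380.69
Month 5: opening $380.69; interest $10.66 → $391.35; payment $91.00; balance $300.35
Month 6: opening $300.35; interest $8.41 → $308.76; payment $91.00; balance $217.76
Month 7: opening $217.76; interest $6.10 → $223.86; payment $91.00; balance $132.86
Month 8: opening $132.86; interest $3.72 → $136.58; payment $91.00; balance $45.58
Month 9: opening $45.58; interest $1.28 → $46.86; payment $46.86; balance $0.00
Total interest: $23.30 + $19.16 + $15.76 + $12.96 + $10.66 + $8.41 + $6.10 + $3.72 + $1.28 = $101.35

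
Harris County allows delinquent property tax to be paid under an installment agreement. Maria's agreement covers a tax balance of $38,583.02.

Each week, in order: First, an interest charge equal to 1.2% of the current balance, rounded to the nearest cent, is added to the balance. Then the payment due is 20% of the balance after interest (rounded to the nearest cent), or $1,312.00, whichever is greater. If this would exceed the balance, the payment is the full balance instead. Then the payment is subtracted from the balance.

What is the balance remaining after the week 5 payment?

$13,419.88

Week 1: $38,583.02 +$463.00 interest = $39,046.02; pay $7,809.20 → $31,236.82
Week 2: $31,236.82 +$374.84 interest = $31,611.66; pay $6,322.33 → $25,289.33
Week 3: $25,289.33 +$303.47 interest = $25,592.80; pay $5,118.56 → $20,474.24
Week 4: $20,474.24 +$245.69 interest = $20,719.93; pay $4,143.99 → $16,575.94
Week 5: $16,575.94 +$198.91 interest = $16,774.85; pay $3,354.97 → $13,419.88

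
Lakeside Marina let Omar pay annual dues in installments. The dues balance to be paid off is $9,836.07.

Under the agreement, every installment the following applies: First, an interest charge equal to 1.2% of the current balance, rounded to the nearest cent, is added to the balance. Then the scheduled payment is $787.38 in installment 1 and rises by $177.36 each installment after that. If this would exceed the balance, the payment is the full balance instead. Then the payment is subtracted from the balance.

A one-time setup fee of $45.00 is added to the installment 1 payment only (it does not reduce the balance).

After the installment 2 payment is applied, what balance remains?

Installment 1: opening $9,836.07; interest $118.03 → $9,954.10; payment $787.38 (+ $45.00 fee); balance $9,166.72
Installment 2: opening $9,166.72; interest $110.00 → $9,276.72; payment $964.74; balance $8,311.98

$8,311.98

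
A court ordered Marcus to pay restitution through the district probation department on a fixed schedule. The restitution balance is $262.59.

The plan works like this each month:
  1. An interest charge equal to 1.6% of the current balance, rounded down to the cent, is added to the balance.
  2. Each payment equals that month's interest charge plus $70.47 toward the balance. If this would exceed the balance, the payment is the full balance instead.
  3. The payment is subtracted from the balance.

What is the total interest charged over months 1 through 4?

$10.02

# | Opening | Interest | Payment | End bal
1 | $262.59 | $4.20 | $74.67 | $192.12
2 | $192.12 | $3.07 | $73.54 | $121.65
3 | $121.65 | $1.94 | $72.41 | $51.18
4 | $51.18 | $0.81 | $51.99 | $0.00
Total interest: $4.20 + $3.07 + $1.94 + $0.81 = $10.02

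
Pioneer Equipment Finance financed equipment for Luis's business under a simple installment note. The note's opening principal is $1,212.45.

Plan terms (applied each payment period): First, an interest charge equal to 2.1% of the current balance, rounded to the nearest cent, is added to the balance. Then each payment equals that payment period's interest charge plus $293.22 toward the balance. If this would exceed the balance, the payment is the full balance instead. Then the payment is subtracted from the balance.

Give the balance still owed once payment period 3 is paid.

$332.79

Payment period 1: opening $1,212.45; interest $25.46 → $1,237.91; payment $318.68; balance $919.23
Payment period 2: opening $919.23; interest $19.30 → $938.53; payment $312.52; balance $626.01
Payment period 3: opening $626.01; interest $13.15 → $639.16; payment $306.37; balance $332.79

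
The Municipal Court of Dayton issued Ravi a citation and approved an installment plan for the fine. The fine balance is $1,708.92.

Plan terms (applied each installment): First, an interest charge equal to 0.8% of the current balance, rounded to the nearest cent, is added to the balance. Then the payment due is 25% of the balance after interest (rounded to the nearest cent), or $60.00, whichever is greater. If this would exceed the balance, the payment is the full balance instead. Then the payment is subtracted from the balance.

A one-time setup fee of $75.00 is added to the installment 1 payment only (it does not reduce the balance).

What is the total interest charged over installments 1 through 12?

$53.07

Installment 1: opening $1,708.92; interest $13.67 → $1,722.59; payment $430.65 (+ $75.00 fee); balance $1,291.94
Installment 2: opening $1,291.94; interest $10.34 → $1,302.28; payment $325.57; balance $976.71
Installment 3: opening $976.71; interest $7.81 → $984.52; payment $246.13; balance $738.39
Installment 4: opening $738.39; interest $5.91 → $744.30; payment $186.08; balance $558.22
Installment 5: opening $558.22; interest $4.47 → $562.69; payment $140.67; balance $422.02
Installment 6: opening $422.02; interest $3.38 → $425.40; payment $106.35; balance $319.05
Installment 7: opening $319.05; interest $2.55 → $321.60; payment $80.40; balance $241.20
Installment 8: opening $241.20; interest $1.93 → $243.13; payment $60.78; balance $182.35
Installment 9: opening $182.35; interest $1.46 → $183.81; payment $60.00; balance $123.81
Installment 10: opening $123.81; interest $0.99 → $124.80; payment $60.00; balance $64.80
Installment 11: opening $64.80; interest $0.52 → $65.32; payment $60.00; balance $5.32
Installment 12: opening $5.32; interest $0.04 → $5.36; payment $5.36; balance $0.00
Total interest: $13.67 + $10.34 + $7.81 + $5.91 + $4.47 + $3.38 + $2.55 + $1.93 + $1.46 + $0.99 + $0.52 + $0.04 = $53.07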